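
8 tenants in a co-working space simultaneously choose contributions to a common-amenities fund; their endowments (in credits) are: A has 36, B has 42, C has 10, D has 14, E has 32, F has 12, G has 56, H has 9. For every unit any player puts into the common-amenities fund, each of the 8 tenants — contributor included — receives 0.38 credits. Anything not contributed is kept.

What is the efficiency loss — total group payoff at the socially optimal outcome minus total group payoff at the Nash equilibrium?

430.44 credits

The private return per contributed unit is 0.38 < 1 for everyone, so the Nash equilibrium is zero contribution and the group total is Σ E_j = 36 + 42 + 10 + 14 + 32 + 12 + 56 + 9 = 211.
Each contributed unit returns 3.040 to the group, so the social optimum is full contribution by everyone: group total = 3.040 × 211 = 641.44.
Efficiency loss = (3.040 − 1) × 211 = 430.44.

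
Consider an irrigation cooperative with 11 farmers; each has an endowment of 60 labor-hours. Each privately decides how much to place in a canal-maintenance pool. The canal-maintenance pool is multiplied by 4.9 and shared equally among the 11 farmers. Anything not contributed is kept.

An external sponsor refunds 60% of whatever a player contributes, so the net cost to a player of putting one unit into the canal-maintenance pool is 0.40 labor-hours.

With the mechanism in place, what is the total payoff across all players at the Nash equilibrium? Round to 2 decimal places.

Under the mechanism each unit contributed yields (4.9/11) / 0.40 = 1.1136 back to its contributor per unit of net cost, which exceeds 1, making full contribution the dominant choice for everyone.
So the Nash equilibrium is full contribution by all 11; the group earns 11 × (60 × 0.60 + 4.9 × 60) = 3630.00.

3630.00 labor-hours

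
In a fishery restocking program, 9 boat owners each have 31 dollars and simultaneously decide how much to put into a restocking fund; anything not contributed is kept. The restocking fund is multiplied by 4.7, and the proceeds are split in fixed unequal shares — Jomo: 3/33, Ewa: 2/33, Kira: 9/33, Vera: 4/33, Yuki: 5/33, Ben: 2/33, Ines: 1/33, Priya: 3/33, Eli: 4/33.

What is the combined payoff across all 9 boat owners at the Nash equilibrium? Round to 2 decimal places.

Each unit j contributes comes back to j as 4.7 × (j's share), so j prefers to contribute only if that share exceeds 1/4.7 = 0.2128; otherwise keeping the unit dominates.
Only Kira (9/33) clears that bar, contributing 31; the remaining 8 contribute 0. Total contributed: 31.
The restocking fund pays out 4.7 × 31 = 145.70 in total (split across the unequal shares, but the aggregate is all that matters for the group sum).
The 8 free-riders keep 31 each, adding 248. Group total = 248 + 145.70 = 393.70.

393.70 dollars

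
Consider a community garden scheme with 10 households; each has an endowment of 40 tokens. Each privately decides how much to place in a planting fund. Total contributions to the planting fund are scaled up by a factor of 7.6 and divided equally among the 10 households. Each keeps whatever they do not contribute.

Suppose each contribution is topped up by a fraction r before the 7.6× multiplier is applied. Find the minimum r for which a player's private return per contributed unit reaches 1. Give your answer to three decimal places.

0.316

With matching at rate r, one contributed unit becomes (1 + r) in the planting fund and returns 7.6 × (1 + r) / 10 to the contributor.
Setting this equal to 1: 1 + r = 10/7.6 = 1.3158.
So the minimum matching rate is r = 1.3158 − 1 = 0.316.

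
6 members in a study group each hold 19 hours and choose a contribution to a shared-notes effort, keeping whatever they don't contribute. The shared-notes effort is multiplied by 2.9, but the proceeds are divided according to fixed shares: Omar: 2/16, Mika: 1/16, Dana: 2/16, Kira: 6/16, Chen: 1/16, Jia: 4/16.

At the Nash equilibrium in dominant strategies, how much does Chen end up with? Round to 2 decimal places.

A player with share s gets back 2.9·s per unit contributed, so full contribution is dominant for anyone with s > 1/2.9 = 0.3448 and zero contribution is dominant for anyone below.
The only share above 0.3448 is Kira's 6/16, contributing 19; the remaining 5 contribute 0. Total contributed: 19.
Chen keeps 19 and receives 2.9 × 19 × 1/16 = 3.44 from the shared-notes effort, for a payoff of 22.44.

22.44 hours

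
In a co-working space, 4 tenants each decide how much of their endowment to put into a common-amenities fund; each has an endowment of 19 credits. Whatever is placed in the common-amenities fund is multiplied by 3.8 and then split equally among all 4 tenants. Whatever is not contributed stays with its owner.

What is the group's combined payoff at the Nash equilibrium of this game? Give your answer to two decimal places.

Each contributed unit returns 3.8/4 = 0.9500 to its contributor — below 1 — so contributing 0 is dominant for every player. At the Nash equilibrium everyone keeps their 19, and the group total is 4 × 19 = 76.

76.00 credits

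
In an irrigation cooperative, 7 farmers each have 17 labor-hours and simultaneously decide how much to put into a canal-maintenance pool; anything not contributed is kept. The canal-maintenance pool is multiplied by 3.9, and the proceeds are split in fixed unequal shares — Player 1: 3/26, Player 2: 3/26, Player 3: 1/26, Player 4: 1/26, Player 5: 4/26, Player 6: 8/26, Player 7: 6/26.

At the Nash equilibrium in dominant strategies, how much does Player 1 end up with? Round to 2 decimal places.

A player with share s gets back 3.9·s per unit contributed, so full contribution is dominant for anyone with s > 1/3.9 = 0.2564 and zero contribution is dominant for anyone below.
Only Player 6 (8/26) clears that bar, contributing 17; the remaining 6 contribute 0. Total contributed: 17.
Player 1 keeps 17 and receives 3.9 × 17 × 3/26 = 7.65 from the canal-maintenance pool, for a payoff of 24.65.

24.65 labor-hours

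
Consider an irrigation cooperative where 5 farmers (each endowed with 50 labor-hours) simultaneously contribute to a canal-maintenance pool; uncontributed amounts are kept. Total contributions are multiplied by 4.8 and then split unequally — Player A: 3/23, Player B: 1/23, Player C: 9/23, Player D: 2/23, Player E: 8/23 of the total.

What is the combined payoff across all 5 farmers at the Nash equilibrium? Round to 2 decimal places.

630.00 labor-hours

A player with share s gets back 4.8·s per unit contributed, so full contribution is dominant for anyone with s > 1/4.8 = 0.2083 and zero contribution is dominant for anyone below.
The shares above 0.2083 belong to Player C and Player E, contributing 50 each; the remaining 3 contribute 0. Total contributed: 100.
The canal-maintenance pool pays out 4.8 × 100 = 480.00 in total (split across the unequal shares, but the aggregate is all that matters for the group sum).
The 3 free-riders keep 50 each, adding 150. Group total = 150 + 480.00 = 630.00.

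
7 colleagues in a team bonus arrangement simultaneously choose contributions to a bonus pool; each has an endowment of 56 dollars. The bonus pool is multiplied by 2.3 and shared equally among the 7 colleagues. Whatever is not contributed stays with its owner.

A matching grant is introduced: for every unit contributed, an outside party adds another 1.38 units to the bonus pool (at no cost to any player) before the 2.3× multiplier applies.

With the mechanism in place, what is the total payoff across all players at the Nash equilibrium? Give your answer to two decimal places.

The effective private return is 2.3 × 2.38 / 7 = 0.7820, which is still under 1, so the mechanism doesn't change anyone's dominant strategy: zero contribution.
Everyone keeps their endowment and the group total is 7 × 56 = 392.

392.00 dollars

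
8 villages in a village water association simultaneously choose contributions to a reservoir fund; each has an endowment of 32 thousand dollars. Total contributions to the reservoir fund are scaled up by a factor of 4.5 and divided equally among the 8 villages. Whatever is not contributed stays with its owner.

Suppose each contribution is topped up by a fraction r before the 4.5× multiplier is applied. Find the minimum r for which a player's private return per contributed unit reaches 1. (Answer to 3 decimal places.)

With matching at rate r, one contributed unit becomes (1 + r) in the reservoir fund and returns 4.5 × (1 + r) / 8 to the contributor.
Setting this equal to 1: 1 + r = 8/4.5 = 1.7778.
So the minimum matching rate is r = 1.7778 − 1 = 0.778.

0.778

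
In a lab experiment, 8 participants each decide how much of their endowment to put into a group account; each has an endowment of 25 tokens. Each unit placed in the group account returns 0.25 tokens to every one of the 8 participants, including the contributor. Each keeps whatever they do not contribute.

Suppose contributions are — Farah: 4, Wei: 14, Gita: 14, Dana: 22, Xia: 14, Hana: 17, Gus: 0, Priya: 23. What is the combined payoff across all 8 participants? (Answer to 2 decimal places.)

308.00 tokens

Total contributed: 4 + 14 + 14 + 22 + 14 + 17 + 0 + 23 = 108; total kept: 8 × 25 − 108 = 92.
The group account pays out 0.25 × 8 × 108 = 216.00 in aggregate.
Group total = 92 + 216.00 = 308.00.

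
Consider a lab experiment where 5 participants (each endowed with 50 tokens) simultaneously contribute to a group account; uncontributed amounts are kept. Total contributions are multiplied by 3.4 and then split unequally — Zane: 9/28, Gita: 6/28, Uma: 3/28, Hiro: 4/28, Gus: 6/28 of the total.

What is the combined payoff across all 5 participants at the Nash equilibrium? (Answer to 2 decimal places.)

Player j's private return per contributed unit is 3.4 × (j's share). Contributing is weakly dominant for j when that share is at least 1/3.4 = 0.2941, and contributing 0 is dominant otherwise.
Only Zane (9/28) clears that bar, contributing 50; the remaining 4 contribute 0. Total contributed: 50.
The group account pays out 3.4 × 50 = 170.00 in total (split across the unequal shares, but the aggregate is all that matters for the group sum).
The 4 free-riders keep 50 each, adding 200. Group total = 200 + 170.00 = 370.00.

370.00 tokens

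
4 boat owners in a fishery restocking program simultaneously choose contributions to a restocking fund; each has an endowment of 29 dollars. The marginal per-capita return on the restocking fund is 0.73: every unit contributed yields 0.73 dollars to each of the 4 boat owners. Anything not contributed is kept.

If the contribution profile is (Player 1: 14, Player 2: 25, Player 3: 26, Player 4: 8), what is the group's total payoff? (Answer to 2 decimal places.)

Total contributed: 14 + 25 + 26 + 8 = 73; total kept: 4 × 29 − 73 = 43.
The restocking fund pays out 0.73 × 4 × 73 = 213.16 in aggregate.
Group total = 43 + 213.16 = 256.16.

256.16 dollars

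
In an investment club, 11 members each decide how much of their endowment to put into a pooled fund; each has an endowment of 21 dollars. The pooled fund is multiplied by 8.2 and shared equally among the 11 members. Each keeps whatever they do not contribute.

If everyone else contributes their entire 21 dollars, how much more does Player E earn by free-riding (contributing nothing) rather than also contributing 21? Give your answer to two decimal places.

5.35 dollars

Switching from a contribution of 21 to 0 lets Player E keep an extra 21 dollars, but lowers the pooled fund by 21, which costs Player E their own share of that drop: 8.2/11 × 21 = 15.65.
Net gain = 21 − 15.65 = 5.35. The private return per contributed unit (0.7455) is below 1, so free-riding is indeed the best response regardless of what the others do.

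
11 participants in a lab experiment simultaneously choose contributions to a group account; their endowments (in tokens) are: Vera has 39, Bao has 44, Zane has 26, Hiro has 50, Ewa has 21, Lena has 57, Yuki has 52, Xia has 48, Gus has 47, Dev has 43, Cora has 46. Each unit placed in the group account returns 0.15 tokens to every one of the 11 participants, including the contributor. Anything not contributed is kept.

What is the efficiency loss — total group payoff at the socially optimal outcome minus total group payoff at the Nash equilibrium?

The private return per contributed unit is 0.15 < 1 for everyone, so the Nash equilibrium is zero contribution and the group total is Σ E_j = 39 + 44 + 26 + 50 + 21 + 57 + 52 + 48 + 47 + 43 + 46 = 473.
Each contributed unit returns 1.650 to the group, so the social optimum is full contribution by everyone: group total = 1.650 × 473 = 780.45.
Efficiency loss = (1.650 − 1) × 473 = 307.45.

307.45 tokens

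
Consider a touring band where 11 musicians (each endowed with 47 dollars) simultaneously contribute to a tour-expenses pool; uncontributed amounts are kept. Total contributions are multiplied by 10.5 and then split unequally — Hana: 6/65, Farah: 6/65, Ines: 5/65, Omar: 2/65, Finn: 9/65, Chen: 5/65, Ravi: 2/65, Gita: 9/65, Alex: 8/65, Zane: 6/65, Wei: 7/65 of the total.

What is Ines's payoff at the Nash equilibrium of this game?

For player j, contributing a unit is worthwhile iff 10.5 × (j's share) ≥ 1, i.e. iff j's share is at least 0.0952.
The shares above 0.0952 belong to Finn, Gita, Alex and Wei, contributing 47 each; the remaining 7 contribute 0. Total contributed: 188.
Ines keeps 47 and receives 10.5 × 188 × 5/65 = 151.85 from the tour-expenses pool, for a payoff of 198.85.

198.85 dollars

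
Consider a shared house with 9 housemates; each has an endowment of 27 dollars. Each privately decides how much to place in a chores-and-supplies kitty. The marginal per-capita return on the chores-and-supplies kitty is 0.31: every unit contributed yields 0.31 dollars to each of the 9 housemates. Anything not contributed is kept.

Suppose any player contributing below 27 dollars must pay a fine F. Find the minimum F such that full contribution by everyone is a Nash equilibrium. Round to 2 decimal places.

Given the others contribute fully, the best deviation is to contribute 0 (any partial contribution still incurs the fine and gives up units whose private return 0.31 is below 1).
Deviating from 27 to 0 saves 27 dollars but forfeits the deviator's share of the drop in the chores-and-supplies kitty: 0.31 × 27 = 8.37.
So the deviation gain is 27 − 8.37 = 18.63, and the fine must be at least 18.63 dollars to wipe it out.

18.63 dollars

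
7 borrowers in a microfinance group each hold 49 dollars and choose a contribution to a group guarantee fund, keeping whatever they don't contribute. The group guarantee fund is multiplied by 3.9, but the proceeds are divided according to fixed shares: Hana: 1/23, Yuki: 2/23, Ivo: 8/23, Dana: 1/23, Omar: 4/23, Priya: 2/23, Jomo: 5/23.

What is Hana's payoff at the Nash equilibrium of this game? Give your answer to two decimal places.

57.31 dollars

A player with share s gets back 3.9·s per unit contributed, so full contribution is dominant for anyone with s > 1/3.9 = 0.2564 and zero contribution is dominant for anyone below.
Only Ivo (8/23) clears that bar, contributing 49; the remaining 6 contribute 0. Total contributed: 49.
Hana keeps 49 and receives 3.9 × 49 × 1/23 = 8.31 from the group guarantee fund, for a payoff of 57.31.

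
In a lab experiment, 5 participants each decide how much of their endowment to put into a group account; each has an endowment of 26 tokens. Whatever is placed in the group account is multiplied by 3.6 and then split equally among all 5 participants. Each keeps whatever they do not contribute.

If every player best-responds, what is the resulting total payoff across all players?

Each contributed unit returns 3.6/5 = 0.7200 to its contributor — below 1 — so contributing 0 is dominant for every player. At the Nash equilibrium everyone keeps their 26, and the group total is 5 × 26 = 130.

130.00 tokens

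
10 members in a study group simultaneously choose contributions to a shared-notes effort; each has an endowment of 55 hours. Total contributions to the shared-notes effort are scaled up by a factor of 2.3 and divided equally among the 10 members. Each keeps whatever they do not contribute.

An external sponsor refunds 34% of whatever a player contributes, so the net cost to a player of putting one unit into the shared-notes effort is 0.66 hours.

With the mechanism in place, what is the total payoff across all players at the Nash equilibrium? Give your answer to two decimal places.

550.00 hours

The effective private return is (2.3/10) / 0.66 = 0.3485, which is still under 1, so the mechanism doesn't change anyone's dominant strategy: zero contribution.
Everyone keeps their endowment and the group total is 10 × 55 = 550.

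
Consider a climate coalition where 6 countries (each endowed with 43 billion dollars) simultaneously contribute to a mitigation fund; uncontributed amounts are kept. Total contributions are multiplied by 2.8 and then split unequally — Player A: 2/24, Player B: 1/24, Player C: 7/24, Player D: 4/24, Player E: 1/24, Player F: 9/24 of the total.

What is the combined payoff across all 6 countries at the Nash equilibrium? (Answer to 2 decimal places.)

Player j's private return per contributed unit is 2.8 × (j's share). Contributing is weakly dominant for j when that share is at least 1/2.8 = 0.3571, and contributing 0 is dominant otherwise.
Only Player F (9/24) clears that bar, contributing 43; the remaining 5 contribute 0. Total contributed: 43.
The mitigation fund pays out 2.8 × 43 = 120.40 in total (split across the unequal shares, but the aggregate is all that matters for the group sum).
The 5 free-riders keep 43 each, adding 215. Group total = 215 + 120.40 = 335.40.

335.40 billion dollars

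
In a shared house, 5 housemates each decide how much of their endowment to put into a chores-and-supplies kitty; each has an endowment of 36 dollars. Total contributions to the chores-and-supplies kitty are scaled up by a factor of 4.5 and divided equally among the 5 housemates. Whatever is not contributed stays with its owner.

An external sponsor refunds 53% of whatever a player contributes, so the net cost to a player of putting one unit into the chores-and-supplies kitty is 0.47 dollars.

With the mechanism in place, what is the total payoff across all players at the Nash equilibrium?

905.40 dollars

The effective private return per unit is now (4.5/5) / 0.47 = 1.9149 > 1, so every player's dominant strategy flips to full contribution.
So the Nash equilibrium is full contribution by all 5; the group earns 5 × (36 × 0.53 + 4.5 × 36) = 905.40.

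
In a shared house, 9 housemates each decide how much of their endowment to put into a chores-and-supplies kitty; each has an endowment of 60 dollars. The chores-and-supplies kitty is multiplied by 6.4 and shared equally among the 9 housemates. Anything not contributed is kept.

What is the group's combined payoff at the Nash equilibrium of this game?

540.00 dollars

Each contributed unit returns 6.4/9 = 0.7111 to its contributor — below 1 — so contributing 0 is dominant for every player. At the Nash equilibrium everyone keeps their 60, and the group total is 9 × 60 = 540.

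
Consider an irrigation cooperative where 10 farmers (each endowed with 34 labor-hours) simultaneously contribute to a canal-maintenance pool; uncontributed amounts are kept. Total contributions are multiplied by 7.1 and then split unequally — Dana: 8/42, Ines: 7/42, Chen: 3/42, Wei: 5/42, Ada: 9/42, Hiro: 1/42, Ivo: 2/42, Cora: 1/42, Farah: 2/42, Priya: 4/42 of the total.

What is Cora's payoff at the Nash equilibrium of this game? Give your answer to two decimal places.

51.24 labor-hours

For player j, contributing a unit is worthwhile iff 7.1 × (j's share) ≥ 1, i.e. iff j's share is at least 0.1408.
The shares above 0.1408 belong to Dana, Ines and Ada, contributing 34 each; the remaining 7 contribute 0. Total contributed: 102.
Cora keeps 34 and receives 7.1 × 102 × 1/42 = 17.24 from the canal-maintenance pool, for a payoff of 51.24.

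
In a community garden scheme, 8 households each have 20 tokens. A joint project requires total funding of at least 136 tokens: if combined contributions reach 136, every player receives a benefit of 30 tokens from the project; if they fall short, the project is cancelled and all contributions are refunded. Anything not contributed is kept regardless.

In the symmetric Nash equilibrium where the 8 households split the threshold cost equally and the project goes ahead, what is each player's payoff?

Equal share of the threshold: 136/8 = 17.
At this profile no one gains by cutting their contribution: any cut drops the total below 136, the project is cancelled, contributions are refunded, and the deviator ends with 20, which is less than 20 − 17 + 30 = 33. Contributing more than 17 just wastes the excess. So contributing exactly 17 is a best response.
Each player's payoff: 20 − 17 + 30 = 33.

33 tokens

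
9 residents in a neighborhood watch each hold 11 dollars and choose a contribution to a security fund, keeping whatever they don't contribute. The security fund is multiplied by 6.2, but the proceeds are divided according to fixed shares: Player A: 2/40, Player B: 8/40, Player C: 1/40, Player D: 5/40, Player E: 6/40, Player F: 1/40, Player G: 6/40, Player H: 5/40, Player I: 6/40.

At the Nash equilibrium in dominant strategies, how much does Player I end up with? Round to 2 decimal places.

21.23 dollars

Player j's private return per contributed unit is 6.2 × (j's share). Contributing is weakly dominant for j when that share is at least 1/6.2 = 0.1613, and contributing 0 is dominant otherwise.
The only share above 0.1613 is Player B's 8/40, contributing 11; the remaining 8 contribute 0. Total contributed: 11.
Player I keeps 11 and receives 6.2 × 11 × 6/40 = 10.23 from the security fund, for a payoff of 21.23.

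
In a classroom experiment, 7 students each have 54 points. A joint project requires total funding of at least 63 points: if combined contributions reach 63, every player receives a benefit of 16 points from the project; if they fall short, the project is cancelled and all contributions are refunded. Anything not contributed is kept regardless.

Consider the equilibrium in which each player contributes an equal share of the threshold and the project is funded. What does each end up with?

61 points

Equal share of the threshold: 63/7 = 9.
At this profile no one gains by cutting their contribution: any cut drops the total below 63, the project is cancelled, contributions are refunded, and the deviator ends with 54, which is less than 54 − 9 + 16 = 61. Contributing more than 9 just wastes the excess. So contributing exactly 9 is a best response.
Each player's payoff: 54 − 9 + 16 = 61.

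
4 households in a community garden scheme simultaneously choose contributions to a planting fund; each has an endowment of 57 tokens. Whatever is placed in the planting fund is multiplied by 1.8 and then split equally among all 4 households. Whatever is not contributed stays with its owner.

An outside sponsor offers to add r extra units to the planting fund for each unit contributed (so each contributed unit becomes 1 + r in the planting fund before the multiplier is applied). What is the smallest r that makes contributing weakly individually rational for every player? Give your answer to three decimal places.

With matching at rate r, one contributed unit becomes (1 + r) in the planting fund and returns 1.8 × (1 + r) / 4 to the contributor.
Setting this equal to 1: 1 + r = 4/1.8 = 2.2222.
So the minimum matching rate is r = 2.2222 − 1 = 1.222.

1.222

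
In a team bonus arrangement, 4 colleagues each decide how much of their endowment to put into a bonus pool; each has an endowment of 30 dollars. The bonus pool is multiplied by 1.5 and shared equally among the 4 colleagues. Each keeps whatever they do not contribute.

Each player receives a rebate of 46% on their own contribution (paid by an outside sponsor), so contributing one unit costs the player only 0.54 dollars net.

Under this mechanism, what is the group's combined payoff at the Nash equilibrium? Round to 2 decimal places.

120.00 dollars

With the mechanism, a contributed unit returns (1.5/4) / 0.54 = 0.6944 per unit of net cost — still below 1 — so contributing 0 remains dominant for every player.
At the Nash equilibrium no one contributes; group total payoff = 4 × 30 = 120.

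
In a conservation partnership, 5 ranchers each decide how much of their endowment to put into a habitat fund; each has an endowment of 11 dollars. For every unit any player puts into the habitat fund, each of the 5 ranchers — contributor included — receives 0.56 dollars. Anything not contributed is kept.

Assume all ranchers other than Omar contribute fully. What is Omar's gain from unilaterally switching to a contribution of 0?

Switching from a contribution of 11 to 0 lets Omar keep an extra 11 dollars, but lowers the habitat fund by 11, which costs Omar their own share of that drop: 0.56 × 11 = 6.16.
Net gain = 11 − 6.16 = 4.84. The private return per contributed unit (0.56) is below 1, so free-riding is indeed the best response regardless of what the others do.

4.84 dollars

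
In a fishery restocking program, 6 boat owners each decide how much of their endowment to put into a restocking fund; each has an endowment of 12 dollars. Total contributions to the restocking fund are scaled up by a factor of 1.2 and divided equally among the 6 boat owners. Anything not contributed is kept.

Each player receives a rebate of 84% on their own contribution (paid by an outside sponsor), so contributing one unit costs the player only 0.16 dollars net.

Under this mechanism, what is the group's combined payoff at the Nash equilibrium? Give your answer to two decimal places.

Under the mechanism each unit contributed yields (1.2/6) / 0.16 = 1.2500 back to its contributor per unit of net cost, which exceeds 1, making full contribution the dominant choice for everyone.
At the Nash equilibrium everyone contributes 12. Group total payoff = 6 × (12 × 0.84 + 1.2 × 12) = 146.88.

146.88 dollars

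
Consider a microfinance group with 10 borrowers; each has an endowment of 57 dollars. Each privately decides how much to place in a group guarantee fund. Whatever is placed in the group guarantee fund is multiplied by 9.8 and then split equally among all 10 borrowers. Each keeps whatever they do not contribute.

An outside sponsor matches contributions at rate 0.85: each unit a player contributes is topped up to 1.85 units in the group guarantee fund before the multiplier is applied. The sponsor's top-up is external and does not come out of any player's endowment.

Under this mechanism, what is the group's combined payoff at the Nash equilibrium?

Under the mechanism each unit contributed yields 9.8 × 1.85 / 10 = 1.8130 back to its contributor per unit of net cost, which exceeds 1, making full contribution the dominant choice for everyone.
So the Nash equilibrium is full contribution by all 10; the group earns 9.8 × 1.85 × 570 = 10334.10.

10334.10 dollars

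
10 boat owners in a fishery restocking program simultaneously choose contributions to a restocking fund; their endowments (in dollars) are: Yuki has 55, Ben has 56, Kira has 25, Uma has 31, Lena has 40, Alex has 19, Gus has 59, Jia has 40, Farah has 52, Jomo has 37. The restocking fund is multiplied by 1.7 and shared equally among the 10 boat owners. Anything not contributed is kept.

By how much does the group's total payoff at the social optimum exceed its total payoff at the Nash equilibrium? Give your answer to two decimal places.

289.80 dollars

The private return per contributed unit is 1.7/10 = 0.1700 < 1 for every player regardless of endowment, so the Nash equilibrium is zero contribution and the group total is Σ E_j = 55 + 56 + 25 + 31 + 40 + 19 + 59 + 40 + 52 + 37 = 414.
Each contributed unit returns 1.700 to the group, so the social optimum is full contribution by everyone: group total = 1.700 × 414 = 703.80.
Efficiency loss = (1.700 − 1) × 414 = 289.80.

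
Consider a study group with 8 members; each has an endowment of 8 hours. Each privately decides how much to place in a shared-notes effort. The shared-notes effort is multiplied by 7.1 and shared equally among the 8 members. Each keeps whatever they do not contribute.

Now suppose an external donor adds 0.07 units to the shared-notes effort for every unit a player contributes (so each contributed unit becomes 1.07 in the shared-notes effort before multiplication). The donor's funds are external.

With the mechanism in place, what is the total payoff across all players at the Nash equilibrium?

With the mechanism, a contributed unit returns 7.1 × 1.07 / 8 = 0.9496 per unit of net cost — still below 1 — so contributing 0 remains dominant for every player.
Everyone keeps their endowment and the group total is 8 × 8 = 64.

64.00 hours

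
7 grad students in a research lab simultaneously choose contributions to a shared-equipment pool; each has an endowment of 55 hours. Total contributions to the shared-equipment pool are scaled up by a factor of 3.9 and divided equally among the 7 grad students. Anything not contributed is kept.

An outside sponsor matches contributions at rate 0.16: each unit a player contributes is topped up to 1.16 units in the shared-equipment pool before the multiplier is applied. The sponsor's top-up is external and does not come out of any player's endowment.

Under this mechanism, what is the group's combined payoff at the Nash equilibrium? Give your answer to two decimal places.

385.00 hours

The effective private return is 3.9 × 1.16 / 7 = 0.6463, which is still under 1, so the mechanism doesn't change anyone's dominant strategy: zero contribution.
Everyone keeps their endowment and the group total is 7 × 55 = 385.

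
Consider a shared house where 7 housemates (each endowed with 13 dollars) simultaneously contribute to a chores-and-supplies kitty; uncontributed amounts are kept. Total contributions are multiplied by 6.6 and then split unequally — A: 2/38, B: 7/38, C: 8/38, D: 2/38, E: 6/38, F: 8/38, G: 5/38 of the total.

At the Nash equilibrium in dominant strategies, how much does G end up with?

58.16 dollars

Player j's private return per contributed unit is 6.6 × (j's share). Contributing is weakly dominant for j when that share is at least 1/6.6 = 0.1515, and contributing 0 is dominant otherwise.
B, C, E and F are above the threshold, contributing 13 each; the remaining 3 contribute 0. Total contributed: 52.
G keeps 13 and receives 6.6 × 52 × 5/38 = 45.16 from the chores-and-supplies kitty, for a payoff of 58.16.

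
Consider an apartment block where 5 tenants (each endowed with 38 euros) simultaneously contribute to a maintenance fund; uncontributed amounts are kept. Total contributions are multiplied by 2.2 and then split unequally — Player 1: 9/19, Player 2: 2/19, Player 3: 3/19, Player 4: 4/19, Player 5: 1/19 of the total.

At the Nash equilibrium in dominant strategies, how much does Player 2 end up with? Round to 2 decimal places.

46.80 euros

A player with share s gets back 2.2·s per unit contributed, so full contribution is dominant for anyone with s > 1/2.2 = 0.4545 and zero contribution is dominant for anyone below.
Player 1 alone (share 9/19) is above the threshold, contributing 38; the remaining 4 contribute 0. Total contributed: 38.
Player 2 keeps 38 and receives 2.2 × 38 × 2/19 = 8.80 from the maintenance fund, for a payoff of 46.80.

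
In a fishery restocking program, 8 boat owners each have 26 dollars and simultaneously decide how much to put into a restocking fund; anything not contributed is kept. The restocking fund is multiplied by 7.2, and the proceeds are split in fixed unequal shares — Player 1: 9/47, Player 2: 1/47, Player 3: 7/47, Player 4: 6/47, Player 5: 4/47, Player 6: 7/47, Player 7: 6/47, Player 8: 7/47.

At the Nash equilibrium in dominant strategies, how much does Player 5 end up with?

Player j's private return per contributed unit is 7.2 × (j's share). Contributing is weakly dominant for j when that share is at least 1/7.2 = 0.1389, and contributing 0 is dominant otherwise.
Player 1, Player 3, Player 6 and Player 8 are above the threshold, contributing 26 each; the remaining 4 contribute 0. Total contributed: 104.
Player 5 keeps 26 and receives 7.2 × 104 × 4/47 = 63.73 from the restocking fund, for a payoff of 89.73.

89.73 dollars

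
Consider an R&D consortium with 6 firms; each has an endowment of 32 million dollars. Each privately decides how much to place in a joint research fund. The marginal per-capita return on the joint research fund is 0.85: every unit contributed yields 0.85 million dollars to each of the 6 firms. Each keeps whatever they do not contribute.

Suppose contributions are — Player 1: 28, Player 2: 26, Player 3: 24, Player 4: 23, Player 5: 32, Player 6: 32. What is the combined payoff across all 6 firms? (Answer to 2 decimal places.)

Total contributed: 28 + 26 + 24 + 23 + 32 + 32 = 165; total kept: 6 × 32 − 165 = 27.
The joint research fund pays out 0.85 × 6 × 165 = 841.50 in aggregate.
Group total = 27 + 841.50 = 868.50.

868.50 million dollars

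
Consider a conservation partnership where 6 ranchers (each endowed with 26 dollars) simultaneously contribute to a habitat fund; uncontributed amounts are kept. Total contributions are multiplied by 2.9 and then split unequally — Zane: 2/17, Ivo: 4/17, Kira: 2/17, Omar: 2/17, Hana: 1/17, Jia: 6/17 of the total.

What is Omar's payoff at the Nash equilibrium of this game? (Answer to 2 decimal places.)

Player j's private return per contributed unit is 2.9 × (j's share). Contributing is weakly dominant for j when that share is at least 1/2.9 = 0.3448, and contributing 0 is dominant otherwise.
Jia alone (share 6/17) is above the threshold, contributing 26; the remaining 5 contribute 0. Total contributed: 26.
Omar keeps 26 and receives 2.9 × 26 × 2/17 = 8.87 from the habitat fund, for a payoff of 34.87.

34.87 dollars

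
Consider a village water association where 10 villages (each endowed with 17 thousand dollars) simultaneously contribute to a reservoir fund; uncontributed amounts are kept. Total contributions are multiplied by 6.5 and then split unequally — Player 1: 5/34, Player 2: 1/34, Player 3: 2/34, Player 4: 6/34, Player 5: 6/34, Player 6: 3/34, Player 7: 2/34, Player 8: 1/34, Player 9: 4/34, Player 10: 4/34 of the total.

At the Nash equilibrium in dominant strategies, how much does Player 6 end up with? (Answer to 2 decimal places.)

36.50 thousand dollars

For player j, contributing a unit is worthwhile iff 6.5 × (j's share) ≥ 1, i.e. iff j's share is at least 0.1538.
The shares above 0.1538 belong to Player 4 and Player 5, contributing 17 each; the remaining 8 contribute 0. Total contributed: 34.
Player 6 keeps 17 and receives 6.5 × 34 × 3/34 = 19.50 from the reservoir fund, for a payoff of 36.50.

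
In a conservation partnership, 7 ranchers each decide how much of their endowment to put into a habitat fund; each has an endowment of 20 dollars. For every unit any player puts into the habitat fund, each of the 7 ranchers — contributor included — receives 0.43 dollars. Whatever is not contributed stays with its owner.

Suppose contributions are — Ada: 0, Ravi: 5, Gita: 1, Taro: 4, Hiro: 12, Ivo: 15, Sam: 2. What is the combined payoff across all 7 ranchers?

Total contributed: 0 + 5 + 1 + 4 + 12 + 15 + 2 = 39; total kept: 7 × 20 − 39 = 101.
The habitat fund pays out 0.43 × 7 × 39 = 117.39 in aggregate.
Group total = 101 + 117.39 = 218.39.

218.39 dollars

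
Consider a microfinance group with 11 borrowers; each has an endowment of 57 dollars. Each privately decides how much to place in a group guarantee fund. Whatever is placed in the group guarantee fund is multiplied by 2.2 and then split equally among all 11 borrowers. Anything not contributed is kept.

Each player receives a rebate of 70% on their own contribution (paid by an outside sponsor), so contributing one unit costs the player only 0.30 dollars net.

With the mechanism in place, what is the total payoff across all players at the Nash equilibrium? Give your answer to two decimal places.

627.00 dollars

The effective private return is (2.2/11) / 0.30 = 0.6667, which is still under 1, so the mechanism doesn't change anyone's dominant strategy: zero contribution.
At the Nash equilibrium no one contributes; group total payoff = 11 × 57 = 627.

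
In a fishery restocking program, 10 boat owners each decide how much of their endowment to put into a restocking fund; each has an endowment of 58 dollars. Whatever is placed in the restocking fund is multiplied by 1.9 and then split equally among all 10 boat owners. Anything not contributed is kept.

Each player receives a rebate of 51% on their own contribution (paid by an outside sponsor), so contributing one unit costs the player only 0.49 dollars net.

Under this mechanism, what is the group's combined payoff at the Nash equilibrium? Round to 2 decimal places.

With the mechanism, a contributed unit returns (1.9/10) / 0.49 = 0.3878 per unit of net cost — still below 1 — so contributing 0 remains dominant for every player.
Everyone keeps their endowment and the group total is 10 × 58 = 580.

580.00 dollars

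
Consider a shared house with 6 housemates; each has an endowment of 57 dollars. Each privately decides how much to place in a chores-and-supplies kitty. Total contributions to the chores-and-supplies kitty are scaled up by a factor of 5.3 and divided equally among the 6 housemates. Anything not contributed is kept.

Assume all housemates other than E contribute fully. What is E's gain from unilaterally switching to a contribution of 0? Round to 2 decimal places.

Switching from a contribution of 57 to 0 lets E keep an extra 57 dollars, but lowers the chores-and-supplies kitty by 57, which costs E their own share of that drop: 5.3/6 × 57 = 50.35.
Net gain = 57 − 50.35 = 6.65. The private return per contributed unit (0.8833) is below 1, so free-riding is indeed the best response regardless of what the others do.

6.65 dollars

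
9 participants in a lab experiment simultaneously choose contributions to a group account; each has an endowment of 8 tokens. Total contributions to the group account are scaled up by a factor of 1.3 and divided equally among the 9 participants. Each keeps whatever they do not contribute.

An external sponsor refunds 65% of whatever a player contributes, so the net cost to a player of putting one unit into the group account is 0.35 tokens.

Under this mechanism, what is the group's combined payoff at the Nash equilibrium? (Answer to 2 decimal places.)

72.00 tokens

Even with the mechanism, each unit contributed returns only (1.3/9) / 0.35 = 0.4127 per unit of net cost, so contributing nothing is still dominant.
Everyone keeps their endowment and the group total is 9 × 8 = 72.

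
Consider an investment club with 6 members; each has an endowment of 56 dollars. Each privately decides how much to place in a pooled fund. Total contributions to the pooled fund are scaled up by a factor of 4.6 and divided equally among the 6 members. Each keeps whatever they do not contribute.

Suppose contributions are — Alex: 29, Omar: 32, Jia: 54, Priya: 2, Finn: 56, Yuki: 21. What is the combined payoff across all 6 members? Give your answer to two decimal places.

Total contributed: 29 + 32 + 54 + 2 + 56 + 21 = 194; total kept: 6 × 56 − 194 = 142.
The pooled fund pays out 4.6 × 194 = 892.40 in aggregate.
Group total = 142 + 892.40 = 1034.40.

1034.40 dollars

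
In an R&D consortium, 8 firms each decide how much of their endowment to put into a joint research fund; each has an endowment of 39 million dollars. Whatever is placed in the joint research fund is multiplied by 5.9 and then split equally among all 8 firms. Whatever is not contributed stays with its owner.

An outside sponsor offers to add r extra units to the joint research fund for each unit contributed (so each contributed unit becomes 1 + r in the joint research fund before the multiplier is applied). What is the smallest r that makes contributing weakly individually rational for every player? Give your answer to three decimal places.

0.356

With matching at rate r, one contributed unit becomes (1 + r) in the joint research fund and returns 5.9 × (1 + r) / 8 to the contributor.
Setting this equal to 1: 1 + r = 8/5.9 = 1.3559.
So the minimum matching rate is r = 1.3559 − 1 = 0.356.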